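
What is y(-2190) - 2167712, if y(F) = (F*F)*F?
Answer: -10505626712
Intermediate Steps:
y(F) = F³ (y(F) = F²*F = F³)
y(-2190) - 2167712 = (-2190)³ - 2167712 = -10503459000 - 2167712 = -10505626712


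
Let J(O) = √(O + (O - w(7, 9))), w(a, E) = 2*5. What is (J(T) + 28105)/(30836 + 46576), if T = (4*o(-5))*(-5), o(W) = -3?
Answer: 28105/77412 + √110/77412 ≈ 0.36319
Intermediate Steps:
w(a, E) = 10
T = 60 (T = (4*(-3))*(-5) = -12*(-5) = 60)
J(O) = √(-10 + 2*O) (J(O) = √(O + (O - 1*10)) = √(O + (O - 10)) = √(O + (-10 + O)) = √(-10 + 2*O))
(J(T) + 28105)/(30836 + 46576) = (√(-10 + 2*60) + 28105)/(30836 + 46576) = (√(-10 + 120) + 28105)/77412 = (√110 + 28105)*(1/77412) = (28105 + √110)*(1/77412) = 28105/77412 + √110/77412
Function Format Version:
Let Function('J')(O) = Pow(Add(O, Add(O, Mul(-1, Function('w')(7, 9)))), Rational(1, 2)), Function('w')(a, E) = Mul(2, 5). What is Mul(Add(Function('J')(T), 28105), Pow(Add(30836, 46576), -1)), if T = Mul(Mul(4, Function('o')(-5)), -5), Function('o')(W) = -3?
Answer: Add(Rational(28105, 77412), Mul(Rational(1, 77412), Pow(110, Rational(1, 2)))) ≈ 0.36319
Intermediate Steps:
Function('w')(a, E) = 10
T = 60 (T = Mul(Mul(4, -3), -5) = Mul(-12, -5) = 60)
Function('J')(O) = Pow(Add(-10, Mul(2, O)), Rational(1, 2)) (Function('J')(O) = Pow(Add(O, Add(O, Mul(-1, 10))), Rational(1, 2)) = Pow(Add(O, Add(O, -10)), Rational(1, 2)) = Pow(Add(O, Add(-10, O)), Rational(1, 2)) = Pow(Add(-10, Mul(2, O)), Rational(1, 2)))
Mul(Add(Function('J')(T), 28105), Pow(Add(30836, 46576), -1)) = Mul(Add(Pow(Add(-10, Mul(2, 60)), Rational(1, 2)), 28105), Pow(Add(30836, 46576), -1)) = Mul(Add(Pow(Add(-10, 120), Rational(1, 2)), 28105), Pow(77412, -1)) = Mul(Add(Pow(110, Rational(1, 2)), 28105), Rational(1, 77412)) = Mul(Add(28105, Pow(110, Rational(1, 2))), Rational(1, 77412)) = Add(Rational(28105, 77412), Mul(Rational(1, 77412), Pow(110, Rational(1, 2))))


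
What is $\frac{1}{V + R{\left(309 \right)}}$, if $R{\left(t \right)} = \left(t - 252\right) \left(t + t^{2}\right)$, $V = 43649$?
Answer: $\frac{1}{5503679} \approx 1.817 \cdot 10^{-7}$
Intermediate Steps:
$R{\left(t \right)} = \left(-252 + t\right) \left(t + t^{2}\right)$
$\frac{1}{V + R{\left(309 \right)}} = \frac{1}{43649 + 309 \left(-252 + 309^{2} - 77559\right)} = \frac{1}{43649 + 309 \left(-252 + 95481 - 77559\right)} = \frac{1}{43649 + 309 \cdot 17670} = \frac{1}{43649 + 5460030} = \frac{1}{5503679}$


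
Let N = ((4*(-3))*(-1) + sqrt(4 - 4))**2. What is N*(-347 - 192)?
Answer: -77616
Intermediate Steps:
N = 144 (N = (-12*(-1) + sqrt(0))**2 = (12 + 0)**2 = 12**2 = 144)
N*(-347 - 192) = 144*(-347 - 192) = 144*(-539) = -77616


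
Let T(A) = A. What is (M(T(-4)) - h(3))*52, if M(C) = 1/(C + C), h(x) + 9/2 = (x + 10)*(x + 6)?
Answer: -11713/2 ≈ -5856.5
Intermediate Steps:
h(x) = -9/2 + (6 + x)*(10 + x) (h(x) = -9/2 + (x + 10)*(x + 6) = -9/2 + (10 + x)*(6 + x) = -9/2 + (6 + x)*(10 + x))
M(C) = 1/(2*C)
(M(T(-4)) - h(3))*52 = ((½)/(-4) - (111/2 + 3² + 16*3))*52 = ((½)*(-¼) - (111/2 + 9 + 48))*52 = (-⅛ - 1*225/2)*52 = (-⅛ - 225/2)*52 = -901/8*52 = -11713/2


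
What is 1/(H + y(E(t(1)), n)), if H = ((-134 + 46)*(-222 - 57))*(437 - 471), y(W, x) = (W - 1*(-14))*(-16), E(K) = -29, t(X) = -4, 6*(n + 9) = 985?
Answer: -1/834528 ≈ -1.1983e-6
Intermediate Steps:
n = 931/6 (n = -9 + (⅙)*985 = -9 + 985/6 = 931/6 ≈ 155.17)
y(W, x) = -224 - 16*W (y(W, x) = (W + 14)*(-16) = (14 + W)*(-16) = -224 - 16*W)
H = -834768 (H = -88*(-279)*(-34) = 24552*(-34) = -834768)
1/(H + y(E(t(1)), n)) = 1/(-834768 + (-224 - 16*(-29))) = 1/(-834768 + (-224 + 464)) = 1/(-834768 + 240) = 1/(-834528) = -1/834528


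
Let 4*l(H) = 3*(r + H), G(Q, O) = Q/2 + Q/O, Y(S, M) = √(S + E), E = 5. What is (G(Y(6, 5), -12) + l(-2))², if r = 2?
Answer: 275/144 ≈ 1.9097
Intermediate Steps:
Y(S, M) = √(5 + S) (Y(S, M) = √(S + 5) = √(5 + S))
G(Q, O) = Q/2 + Q/O (G(Q, O) = Q*(½) + Q/O = Q/2 + Q/O)
l(H) = 3/2 + 3*H/4 (l(H) = (3*(2 + H))/4 = (6 + 3*H)/4 = 3/2 + 3*H/4)
(G(Y(6, 5), -12) + l(-2))² = ((√(5 + 6)/2 + √(5 + 6)/(-12)) + (3/2 + (¾)*(-2)))² = ((√11/2 + √11*(-1/12)) + (3/2 - 3/2))² = ((√11/2 - √11/12) + 0)² = (5*√11/12 + 0)² = (5*√11/12)² = 275/144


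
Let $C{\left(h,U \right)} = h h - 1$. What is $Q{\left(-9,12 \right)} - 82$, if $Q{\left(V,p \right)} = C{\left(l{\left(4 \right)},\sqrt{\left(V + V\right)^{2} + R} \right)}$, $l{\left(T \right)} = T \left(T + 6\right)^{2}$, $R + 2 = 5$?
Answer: $159917$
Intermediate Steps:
$R = 3$ ($R = -2 + 5 = 3$)
$l{\left(T \right)} = T \left(6 + T\right)^{2}$
$C{\left(h,U \right)} = -1 + h^{2}$ ($C{\left(h,U \right)} = h^{2} - 1 = -1 + h^{2}$)
$Q{\left(V,p \right)} = 159999$ ($Q{\left(V,p \right)} = -1 + \left(4 \left(6 + 4\right)^{2}\right)^{2} = -1 + \left(4 \cdot 10^{2}\right)^{2} = -1 + \left(4 \cdot 100\right)^{2} = -1 + 400^{2} = -1 + 160000 = 159999$)
$Q{\left(-9,12 \right)} - 82 = 159999 - 82 = 159917$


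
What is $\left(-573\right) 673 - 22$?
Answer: $-385651$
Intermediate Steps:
$\left(-573\right) 673 - 22 = -385629 - 22 = -385651$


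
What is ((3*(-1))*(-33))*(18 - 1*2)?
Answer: 1584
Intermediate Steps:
((3*(-1))*(-33))*(18 - 1*2) = (-3*(-33))*(18 - 2) = 99*16 = 1584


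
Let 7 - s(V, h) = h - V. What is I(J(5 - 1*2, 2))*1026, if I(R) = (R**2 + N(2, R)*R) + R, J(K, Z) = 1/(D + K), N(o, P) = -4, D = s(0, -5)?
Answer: -5016/25 ≈ -200.64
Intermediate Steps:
s(V, h) = 7 + V - h (s(V, h) = 7 - (h - V) = 7 + (V - h) = 7 + V - h)
D = 12 (D = 7 + 0 - 1*(-5) = 7 + 0 + 5 = 12)
J(K, Z) = 1/(12 + K)
I(R) = R**2 - 3*R (I(R) = (R**2 - 4*R) + R = R**2 - 3*R)
I(J(5 - 1*2, 2))*1026 = ((-3 + 1/(12 + (5 - 1*2)))/(12 + (5 - 1*2)))*1026 = ((-3 + 1/(12 + (5 - 2)))/(12 + (5 - 2)))*1026 = ((-3 + 1/(12 + 3))/(12 + 3))*1026 = ((-3 + 1/15)/15)*1026 = ((1/15)*(-44/15))*1026 = -44/225*1026 = -5016/25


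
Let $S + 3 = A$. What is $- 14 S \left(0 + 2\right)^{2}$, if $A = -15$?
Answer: $1008$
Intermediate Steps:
$S = -18$ ($S = -3 - 15 = -18$)
$- 14 S \left(0 + 2\right)^{2} = \left(-14\right) \left(-18\right) \left(0 + 2\right)^{2} = 252 \cdot 2^{2} = 252 \cdot 4 = 1008$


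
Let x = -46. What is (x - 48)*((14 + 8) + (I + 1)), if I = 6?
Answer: -2726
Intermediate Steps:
(x - 48)*((14 + 8) + (I + 1)) = (-46 - 48)*((14 + 8) + (6 + 1)) = -94*(22 + 7) = -94*29 = -2726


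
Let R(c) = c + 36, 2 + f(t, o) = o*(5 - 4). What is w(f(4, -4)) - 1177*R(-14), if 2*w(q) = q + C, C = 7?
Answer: -51787/2 ≈ -25894.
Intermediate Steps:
f(t, o) = -2 + o (f(t, o) = -2 + o*(5 - 4) = -2 + o*1 = -2 + o)
w(q) = 7/2 + q/2 (w(q) = (q + 7)/2 = (7 + q)/2 = 7/2 + q/2)
R(c) = 36 + c
w(f(4, -4)) - 1177*R(-14) = (7/2 + (-2 - 4)/2) - 1177*(36 - 14) = (7/2 + (1/2)*(-6)) - 1177*22 = (7/2 - 3) - 25894 = 1/2 - 25894 = -51787/2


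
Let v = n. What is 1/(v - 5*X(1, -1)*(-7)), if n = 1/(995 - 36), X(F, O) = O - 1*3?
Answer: -959/134259 ≈ -0.0071429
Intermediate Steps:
X(F, O) = -3 + O (X(F, O) = O - 3 = -3 + O)
n = 1/959 ≈ 0.0010428
v = 1/959 ≈ 0.0010428
1/(v - 5*X(1, -1)*(-7)) = 1/(1/959 - 5*(-3 - 1)*(-7)) = 1/(1/959 - 5*(-4)*(-7)) = 1/(1/959 + 20*(-7)) = 1/(1/959 - 140) = 1/(-134259/959) = -959/134259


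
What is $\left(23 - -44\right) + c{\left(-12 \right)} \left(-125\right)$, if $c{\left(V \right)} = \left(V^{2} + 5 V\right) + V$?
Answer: $-8933$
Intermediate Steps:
$c{\left(V \right)} = V^{2} + 6 V$
$\left(23 - -44\right) + c{\left(-12 \right)} \left(-125\right) = \left(23 - -44\right) + - 12 \left(6 - 12\right) \left(-125\right) = \left(23 + 44\right) + \left(-12\right) \left(-6\right) \left(-125\right) = 67 + 72 \left(-125\right) = 67 - 9000 = -8933$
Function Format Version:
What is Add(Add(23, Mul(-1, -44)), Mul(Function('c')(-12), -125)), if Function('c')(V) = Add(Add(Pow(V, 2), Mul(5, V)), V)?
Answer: -8933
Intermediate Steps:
Function('c')(V) = Add(Pow(V, 2), Mul(6, V))
Add(Add(23, Mul(-1, -44)), Mul(Function('c')(-12), -125)) = Add(Add(23, Mul(-1, -44)), Mul(Mul(-12, Add(6, -12)), -125)) = Add(Add(23, 44), Mul(Mul(-12, -6), -125)) = Add(67, Mul(72, -125)) = Add(67, -9000) = -8933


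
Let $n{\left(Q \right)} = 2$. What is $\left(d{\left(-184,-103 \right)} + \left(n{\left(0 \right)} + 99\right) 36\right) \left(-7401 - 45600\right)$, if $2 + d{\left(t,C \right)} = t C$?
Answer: $-1197080586$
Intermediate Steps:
$d{\left(t,C \right)} = -2 + C t$ ($d{\left(t,C \right)} = -2 + t C = -2 + C t$)
$\left(d{\left(-184,-103 \right)} + \left(n{\left(0 \right)} + 99\right) 36\right) \left(-7401 - 45600\right) = \left(\left(-2 - -18952\right) + \left(2 + 99\right) 36\right) \left(-7401 - 45600\right) = \left(\left(-2 + 18952\right) + 101 \cdot 36\right) \left(-53001\right) = \left(18950 + 3636\right) \left(-53001\right) = 22586 \left(-53001\right) = -1197080586$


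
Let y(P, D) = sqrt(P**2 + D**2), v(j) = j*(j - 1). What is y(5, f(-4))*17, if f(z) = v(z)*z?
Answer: 85*sqrt(257) ≈ 1362.7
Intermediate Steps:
v(j) = j*(-1 + j)
f(z) = z**2*(-1 + z) (f(z) = (z*(-1 + z))*z = z**2*(-1 + z))
y(P, D) = sqrt(D**2 + P**2)
y(5, f(-4))*17 = sqrt(((-4)**2*(-1 - 4))**2 + 5**2)*17 = sqrt((16*(-5))**2 + 25)*17 = sqrt((-80)**2 + 25)*17 = sqrt(6400 + 25)*17 = sqrt(6425)*17 = (5*sqrt(257))*17 = 85*sqrt(257)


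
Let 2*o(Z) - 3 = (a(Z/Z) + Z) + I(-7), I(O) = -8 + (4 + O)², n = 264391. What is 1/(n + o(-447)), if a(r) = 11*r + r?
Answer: 2/528351 ≈ 3.7854e-6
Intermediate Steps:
a(r) = 12*r
o(Z) = 8 + Z/2 (o(Z) = 3/2 + ((12*(Z/Z) + Z) + (-8 + (4 - 7)²))/2 = 3/2 + ((12*1 + Z) + (-8 + (-3)²))/2 = 3/2 + ((12 + Z) + (-8 + 9))/2 = 3/2 + ((12 + Z) + 1)/2 = 3/2 + (13 + Z)/2 = 3/2 + (13/2 + Z/2) = 8 + Z/2)
1/(n + o(-447)) = 1/(264391 + (8 + (½)*(-447))) = 1/(264391 + (8 - 447/2)) = 1/(264391 - 431/2) = 1/(528351/2) = 2/528351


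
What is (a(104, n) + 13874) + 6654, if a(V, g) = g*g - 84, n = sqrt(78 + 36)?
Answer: 20558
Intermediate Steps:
n = sqrt(114) ≈ 10.677
a(V, g) = -84 + g**2 (a(V, g) = g**2 - 84 = -84 + g**2)
(a(104, n) + 13874) + 6654 = ((-84 + (sqrt(114))**2) + 13874) + 6654 = ((-84 + 114) + 13874) + 6654 = (30 + 13874) + 6654 = 13904 + 6654 = 20558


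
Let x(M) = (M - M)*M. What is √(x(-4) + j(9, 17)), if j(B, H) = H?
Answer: √17 ≈ 4.1231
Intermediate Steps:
x(M) = 0 (x(M) = 0*M = 0)
√(x(-4) + j(9, 17)) = √(0 + 17) = √17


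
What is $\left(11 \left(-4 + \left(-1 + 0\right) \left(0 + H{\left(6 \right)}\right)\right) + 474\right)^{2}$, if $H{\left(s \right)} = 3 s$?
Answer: $53824$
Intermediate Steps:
$\left(11 \left(-4 + \left(-1 + 0\right) \left(0 + H{\left(6 \right)}\right)\right) + 474\right)^{2} = \left(11 \left(-4 + \left(-1 + 0\right) \left(0 + 3 \cdot 6\right)\right) + 474\right)^{2} = \left(11 \left(-4 - \left(0 + 18\right)\right) + 474\right)^{2} = \left(11 \left(-4 - 18\right) + 474\right)^{2} = \left(11 \left(-22\right) + 474\right)^{2} = \left(-242 + 474\right)^{2} = 232^{2} = 53824$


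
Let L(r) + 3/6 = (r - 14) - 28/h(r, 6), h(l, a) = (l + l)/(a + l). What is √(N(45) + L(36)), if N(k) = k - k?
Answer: √186/6 ≈ 2.2730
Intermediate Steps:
N(k) = 0
h(l, a) = 2*l/(a + l) (h(l, a) = (2*l)/(a + l) = 2*l/(a + l))
L(r) = -29/2 + r - 14*(6 + r)/r (L(r) = -½ + ((r - 14) - 28/(2*r/(6 + r))) = -½ + ((-14 + r) - 28*(6 + r)/(2*r)) = -½ + ((-14 + r) - 14*(6 + r)/r) = -½ + (-14 + r - 14*(6 + r)/r) = -29/2 + r - 14*(6 + r)/r)
√(N(45) + L(36)) = √(0 + (-57/2 + 36 - 84/36)) = √(0 + (-57/2 + 36 - 84*1/36)) = √(0 + (-57/2 + 36 - 7/3)) = √(0 + 31/6) = √(31/6) = √186/6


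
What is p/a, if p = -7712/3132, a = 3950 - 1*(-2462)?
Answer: -482/1255149 ≈ -0.00038402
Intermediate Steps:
a = 6412 (a = 3950 + 2462 = 6412)
p = -1928/783 (p = -7712*1/3132 = -1928/783 ≈ -2.4623)
p/a = -1928/783/6412 = -1928/783*1/6412 = -482/1255149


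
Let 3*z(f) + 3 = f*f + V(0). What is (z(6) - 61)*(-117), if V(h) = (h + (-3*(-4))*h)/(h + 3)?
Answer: 5850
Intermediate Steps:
V(h) = 13*h/(3 + h) (V(h) = (h + 12*h)/(3 + h) = (13*h)/(3 + h) = 13*h/(3 + h))
z(f) = -1 + f**2/3 (z(f) = -1 + (f*f + 13*0/(3 + 0))/3 = -1 + (f**2 + 13*0/3)/3 = -1 + (f**2 + 13*0*(1/3))/3 = -1 + (f**2 + 0)/3 = -1 + f**2/3)
(z(6) - 61)*(-117) = ((-1 + (1/3)*6**2) - 61)*(-117) = ((-1 + (1/3)*36) - 61)*(-117) = ((-1 + 12) - 61)*(-117) = (11 - 61)*(-117) = -50*(-117) = 5850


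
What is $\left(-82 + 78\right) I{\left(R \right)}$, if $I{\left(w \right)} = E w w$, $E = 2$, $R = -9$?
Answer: $-648$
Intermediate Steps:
$I{\left(w \right)} = 2 w^{2}$ ($I{\left(w \right)} = 2 w w = 2 w^{2}$)
$\left(-82 + 78\right) I{\left(R \right)} = \left(-82 + 78\right) 2 \left(-9\right)^{2} = - 4 \cdot 2 \cdot 81 = \left(-4\right) 162 = -648$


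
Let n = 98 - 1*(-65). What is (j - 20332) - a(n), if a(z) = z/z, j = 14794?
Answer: -5539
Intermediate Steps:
n = 163 (n = 98 + 65 = 163)
a(z) = 1
(j - 20332) - a(n) = (14794 - 20332) - 1*1 = -5538 - 1 = -5539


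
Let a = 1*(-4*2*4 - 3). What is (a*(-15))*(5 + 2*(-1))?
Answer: 1575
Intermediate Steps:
a = -35 (a = 1*(-8*4 - 3) = 1*(-32 - 3) = 1*(-35) = -35)
(a*(-15))*(5 + 2*(-1)) = (-35*(-15))*(5 + 2*(-1)) = 525*(5 - 2) = 525*3 = 1575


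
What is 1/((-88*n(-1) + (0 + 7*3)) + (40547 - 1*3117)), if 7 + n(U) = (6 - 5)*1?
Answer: 1/37979 ≈ 2.6330e-5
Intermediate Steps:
n(U) = -6 (n(U) = -7 + (6 - 5)*1 = -7 + 1*1 = -7 + 1 = -6)
1/((-88*n(-1) + (0 + 7*3)) + (40547 - 1*3117)) = 1/((-88*(-6) + (0 + 7*3)) + (40547 - 1*3117)) = 1/((528 + (0 + 21)) + (40547 - 3117)) = 1/((528 + 21) + 37430) = 1/(549 + 37430) = 1/37979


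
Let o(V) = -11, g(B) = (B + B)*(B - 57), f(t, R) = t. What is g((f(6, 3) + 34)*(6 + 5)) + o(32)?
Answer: 337029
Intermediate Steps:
g(B) = 2*B*(-57 + B) (g(B) = (2*B)*(-57 + B) = 2*B*(-57 + B))
g((f(6, 3) + 34)*(6 + 5)) + o(32) = 2*((6 + 34)*(6 + 5))*(-57 + (6 + 34)*(6 + 5)) - 11 = 2*(40*11)*(-57 + 40*11) - 11 = 2*440*(-57 + 440) - 11 = 2*440*383 - 11 = 337040 - 11 = 337029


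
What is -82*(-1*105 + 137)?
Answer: -2624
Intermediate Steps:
-82*(-1*105 + 137) = -82*(-105 + 137) = -82*32 = -2624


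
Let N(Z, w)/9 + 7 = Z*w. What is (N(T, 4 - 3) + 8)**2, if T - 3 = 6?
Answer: 676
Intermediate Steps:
T = 9 (T = 3 + 6 = 9)
N(Z, w) = -63 + 9*Z*w (N(Z, w) = -63 + 9*(Z*w) = -63 + 9*Z*w)
(N(T, 4 - 3) + 8)**2 = ((-63 + 9*9*(4 - 3)) + 8)**2 = ((-63 + 9*9*1) + 8)**2 = ((-63 + 81) + 8)**2 = (18 + 8)**2 = 26**2 = 676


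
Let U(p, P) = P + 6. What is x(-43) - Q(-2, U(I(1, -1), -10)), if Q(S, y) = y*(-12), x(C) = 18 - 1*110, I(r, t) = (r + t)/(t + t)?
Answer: -140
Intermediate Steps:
I(r, t) = (r + t)/(2*t) (I(r, t) = (r + t)/((2*t)) = (r + t)*(1/(2*t)) = (r + t)/(2*t))
U(p, P) = 6 + P
x(C) = -92 (x(C) = 18 - 110 = -92)
Q(S, y) = -12*y
x(-43) - Q(-2, U(I(1, -1), -10)) = -92 - (-12)*(6 - 10) = -92 - (-12)*(-4) = -92 - 1*48 = -92 - 48 = -140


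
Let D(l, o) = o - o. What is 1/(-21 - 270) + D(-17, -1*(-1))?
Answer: -1/291 ≈ -0.0034364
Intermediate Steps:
D(l, o) = 0
1/(-21 - 270) + D(-17, -1*(-1)) = 1/(-21 - 270) + 0 = 1/(-291) + 0 = -1/291 + 0 = -1/291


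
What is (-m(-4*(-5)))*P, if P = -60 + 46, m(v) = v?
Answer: 280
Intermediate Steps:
P = -14
(-m(-4*(-5)))*P = -(-4)*(-5)*(-14) = -1*20*(-14) = -20*(-14) = 280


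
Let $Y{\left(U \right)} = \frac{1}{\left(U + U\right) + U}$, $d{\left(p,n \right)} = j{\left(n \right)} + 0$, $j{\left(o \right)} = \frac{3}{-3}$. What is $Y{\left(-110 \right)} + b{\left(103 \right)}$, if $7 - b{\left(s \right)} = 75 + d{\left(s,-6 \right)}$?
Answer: $- \frac{22111}{330} \approx -67.003$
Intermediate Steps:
$j{\left(o \right)} = -1$ ($j{\left(o \right)} = 3 \left(- \frac{1}{3}\right) = -1$)
$d{\left(p,n \right)} = -1$ ($d{\left(p,n \right)} = -1 + 0 = -1$)
$Y{\left(U \right)} = \frac{1}{3 U}$ ($Y{\left(U \right)} = \frac{1}{2 U + U} = \frac{1}{3 U}$)
$b{\left(s \right)} = -67$ ($b{\left(s \right)} = 7 - \left(75 - 1\right) = 7 - 74 = -67$)
$Y{\left(-110 \right)} + b{\left(103 \right)} = \frac{1}{3 \left(-110\right)} - 67 = \frac{1}{3} \left(- \frac{1}{110}\right) - 67 = - \frac{1}{330} - 67 = - \frac{22111}{330}$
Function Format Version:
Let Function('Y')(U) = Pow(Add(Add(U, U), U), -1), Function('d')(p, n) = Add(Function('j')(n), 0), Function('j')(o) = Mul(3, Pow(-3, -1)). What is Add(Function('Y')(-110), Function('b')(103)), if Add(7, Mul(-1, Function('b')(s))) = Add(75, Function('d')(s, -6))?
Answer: Rational(-22111, 330) ≈ -67.003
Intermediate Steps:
Function('j')(o) = -1 (Function('j')(o) = Mul(3, Rational(-1, 3)) = -1)
Function('d')(p, n) = -1 (Function('d')(p, n) = Add(-1, 0) = -1)
Function('Y')(U) = Mul(Rational(1, 3), Pow(U, -1)) (Function('Y')(U) = Pow(Add(Mul(2, U), U), -1) = Pow(Mul(3, U), -1) = Mul(Rational(1, 3), Pow(U, -1)))
Function('b')(s) = -67 (Function('b')(s) = Add(7, Mul(-1, Add(75, -1))) = Add(7, Mul(-1, 74)) = Add(7, -74) = -67)
Add(Function('Y')(-110), Function('b')(103)) = Add(Mul(Rational(1, 3), Pow(-110, -1)), -67) = Add(Mul(Rational(1, 3), Rational(-1, 110)), -67) = Add(Rational(-1, 330), -67) = Rational(-22111, 330)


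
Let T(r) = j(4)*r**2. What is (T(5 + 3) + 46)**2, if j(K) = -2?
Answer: 6724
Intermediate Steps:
T(r) = -2*r**2
(T(5 + 3) + 46)**2 = (-2*(5 + 3)**2 + 46)**2 = (-2*8**2 + 46)**2 = (-2*64 + 46)**2 = (-128 + 46)**2 = (-82)**2 = 6724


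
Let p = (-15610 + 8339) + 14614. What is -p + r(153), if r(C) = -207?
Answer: -7550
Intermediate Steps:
p = 7343 (p = -7271 + 14614 = 7343)
-p + r(153) = -1*7343 - 207 = -7343 - 207 = -7550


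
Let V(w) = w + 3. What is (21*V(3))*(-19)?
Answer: -2394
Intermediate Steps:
V(w) = 3 + w
(21*V(3))*(-19) = (21*(3 + 3))*(-19) = (21*6)*(-19) = 126*(-19) = -2394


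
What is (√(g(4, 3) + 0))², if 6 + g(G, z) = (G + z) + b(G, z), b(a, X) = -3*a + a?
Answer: -7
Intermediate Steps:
b(a, X) = -2*a
g(G, z) = -6 + z - G (g(G, z) = -6 + ((G + z) - 2*G) = -6 + (z - G) = -6 + z - G)
(√(g(4, 3) + 0))² = (√((-6 + 3 - 1*4) + 0))² = (√((-6 + 3 - 4) + 0))² = (√(-7 + 0))² = (√(-7))² = (I*√7)² = -7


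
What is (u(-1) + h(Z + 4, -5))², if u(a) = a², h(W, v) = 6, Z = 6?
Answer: 49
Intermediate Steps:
(u(-1) + h(Z + 4, -5))² = ((-1)² + 6)² = (1 + 6)² = 7² = 49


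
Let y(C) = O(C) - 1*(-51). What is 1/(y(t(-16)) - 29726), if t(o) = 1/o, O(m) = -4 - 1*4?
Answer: -1/29683 ≈ -3.3689e-5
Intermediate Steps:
O(m) = -8 (O(m) = -4 - 4 = -8)
y(C) = 43 (y(C) = -8 - 1*(-51) = -8 + 51 = 43)
1/(y(t(-16)) - 29726) = 1/(43 - 29726) = 1/(-29683) = -1/29683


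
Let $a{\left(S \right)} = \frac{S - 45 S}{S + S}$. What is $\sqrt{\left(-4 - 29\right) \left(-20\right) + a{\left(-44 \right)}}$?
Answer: $\sqrt{638} \approx 25.259$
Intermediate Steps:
$a{\left(S \right)} = -22$ ($a{\left(S \right)} = \frac{\left(-44\right) S}{2 S} = - 44 S \frac{1}{2 S} = -22$)
$\sqrt{\left(-4 - 29\right) \left(-20\right) + a{\left(-44 \right)}} = \sqrt{\left(-4 - 29\right) \left(-20\right) - 22} = \sqrt{\left(-33\right) \left(-20\right) - 22} = \sqrt{660 - 22} = \sqrt{638}$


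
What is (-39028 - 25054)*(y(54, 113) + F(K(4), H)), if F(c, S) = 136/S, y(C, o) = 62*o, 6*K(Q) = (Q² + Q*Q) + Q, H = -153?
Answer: -4040113772/9 ≈ -4.4890e+8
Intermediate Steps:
K(Q) = Q²/3 + Q/6 (K(Q) = ((Q² + Q*Q) + Q)/6 = ((Q² + Q²) + Q)/6 = (2*Q² + Q)/6 = (Q + 2*Q²)/6 = Q²/3 + Q/6)
(-39028 - 25054)*(y(54, 113) + F(K(4), H)) = (-39028 - 25054)*(62*113 + 136/(-153)) = -64082*(7006 + 136*(-1/153)) = -64082*(7006 - 8/9) = -64082*63046/9 = -4040113772/9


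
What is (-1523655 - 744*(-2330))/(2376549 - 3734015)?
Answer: -209865/1357466 ≈ -0.15460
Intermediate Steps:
(-1523655 - 744*(-2330))/(2376549 - 3734015) = (-1523655 + 1733520)/(-1357466) = 209865*(-1/1357466) = -209865/1357466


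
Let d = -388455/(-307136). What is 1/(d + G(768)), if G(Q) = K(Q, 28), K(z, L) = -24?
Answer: -307136/6982809 ≈ -0.043985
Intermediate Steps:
d = 388455/307136 (d = -388455*(-1/307136) = 388455/307136 ≈ 1.2648)
G(Q) = -24
1/(d + G(768)) = 1/(388455/307136 - 24) = 1/(-6982809/307136) = -307136/6982809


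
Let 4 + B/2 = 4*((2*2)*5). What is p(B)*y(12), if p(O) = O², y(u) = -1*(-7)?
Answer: 161728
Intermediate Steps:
y(u) = 7
B = 152 (B = -8 + 2*(4*((2*2)*5)) = -8 + 2*(4*(4*5)) = -8 + 2*(4*20) = -8 + 2*80 = -8 + 160 = 152)
p(B)*y(12) = 152²*7 = 23104*7 = 161728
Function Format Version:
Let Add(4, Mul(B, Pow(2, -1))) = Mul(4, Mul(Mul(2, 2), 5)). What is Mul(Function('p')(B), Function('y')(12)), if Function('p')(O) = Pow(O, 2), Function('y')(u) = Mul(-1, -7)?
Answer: 161728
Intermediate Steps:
Function('y')(u) = 7
B = 152 (B = Add(-8, Mul(2, Mul(4, Mul(Mul(2, 2), 5)))) = Add(-8, Mul(2, Mul(4, Mul(4, 5)))) = Add(-8, Mul(2, Mul(4, 20))) = Add(-8, Mul(2, 80)) = Add(-8, 160) = 152)
Mul(Function('p')(B), Function('y')(12)) = Mul(Pow(152, 2), 7) = Mul(23104, 7) = 161728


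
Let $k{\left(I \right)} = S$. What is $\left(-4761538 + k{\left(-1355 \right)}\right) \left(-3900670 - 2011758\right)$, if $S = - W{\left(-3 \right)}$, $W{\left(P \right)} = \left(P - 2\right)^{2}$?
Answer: $28152398404964$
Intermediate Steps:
$W{\left(P \right)} = \left(-2 + P\right)^{2}$
$S = -25$ ($S = - \left(-2 - 3\right)^{2} = - \left(-5\right)^{2} = \left(-1\right) 25 = -25$)
$k{\left(I \right)} = -25$
$\left(-4761538 + k{\left(-1355 \right)}\right) \left(-3900670 - 2011758\right) = \left(-4761538 - 25\right) \left(-3900670 - 2011758\right) = \left(-4761563\right) \left(-5912428\right) = 28152398404964$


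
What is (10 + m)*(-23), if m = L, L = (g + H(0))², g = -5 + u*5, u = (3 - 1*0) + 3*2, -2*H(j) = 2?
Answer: -35213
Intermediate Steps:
H(j) = -1 (H(j) = -½*2 = -1)
u = 9 (u = (3 + 0) + 6 = 3 + 6 = 9)
g = 40 (g = -5 + 9*5 = -5 + 45 = 40)
L = 1521 (L = (40 - 1)² = 39² = 1521)
m = 1521
(10 + m)*(-23) = (10 + 1521)*(-23) = 1531*(-23) = -35213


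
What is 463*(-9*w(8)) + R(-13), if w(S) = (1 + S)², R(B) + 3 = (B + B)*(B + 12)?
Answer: -337504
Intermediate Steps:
R(B) = -3 + 2*B*(12 + B) (R(B) = -3 + (B + B)*(B + 12) = -3 + (2*B)*(12 + B) = -3 + 2*B*(12 + B))
463*(-9*w(8)) + R(-13) = 463*(-9*(1 + 8)²) + (-3 + 2*(-13)² + 24*(-13)) = 463*(-9*9²) + (-3 + 2*169 - 312) = 463*(-9*81) + (-3 + 338 - 312) = 463*(-729) + 23 = -337527 + 23 = -337504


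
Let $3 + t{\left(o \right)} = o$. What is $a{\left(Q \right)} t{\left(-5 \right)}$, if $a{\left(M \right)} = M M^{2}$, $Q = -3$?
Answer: $216$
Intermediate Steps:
$t{\left(o \right)} = -3 + o$
$a{\left(M \right)} = M^{3}$
$a{\left(Q \right)} t{\left(-5 \right)} = \left(-3\right)^{3} \left(-3 - 5\right) = \left(-27\right) \left(-8\right) = 216$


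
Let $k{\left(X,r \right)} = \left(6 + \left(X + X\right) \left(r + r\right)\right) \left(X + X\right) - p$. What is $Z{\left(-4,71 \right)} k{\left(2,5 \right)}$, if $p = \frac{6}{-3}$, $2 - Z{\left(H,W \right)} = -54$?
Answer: $10416$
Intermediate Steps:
$Z{\left(H,W \right)} = 56$ ($Z{\left(H,W \right)} = 2 - -54 = 2 + 54 = 56$)
$p = -2$ ($p = 6 \left(- \frac{1}{3}\right) = -2$)
$k{\left(X,r \right)} = 2 + 2 X \left(6 + 4 X r\right)$ ($k{\left(X,r \right)} = \left(6 + \left(X + X\right) \left(r + r\right)\right) \left(X + X\right) - -2 = \left(6 + 2 X 2 r\right) 2 X + 2 = \left(6 + 4 X r\right) 2 X + 2 = 2 X \left(6 + 4 X r\right) + 2 = 2 + 2 X \left(6 + 4 X r\right)$)
$Z{\left(-4,71 \right)} k{\left(2,5 \right)} = 56 \left(2 + 12 \cdot 2 + 8 \cdot 5 \cdot 2^{2}\right) = 56 \left(2 + 24 + 8 \cdot 5 \cdot 4\right) = 56 \left(2 + 24 + 160\right) = 56 \cdot 186 = 10416$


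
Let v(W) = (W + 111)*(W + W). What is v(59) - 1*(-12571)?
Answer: 32631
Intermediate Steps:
v(W) = 2*W*(111 + W) (v(W) = (111 + W)*(2*W) = 2*W*(111 + W))
v(59) - 1*(-12571) = 2*59*(111 + 59) - 1*(-12571) = 2*59*170 + 12571 = 20060 + 12571 = 32631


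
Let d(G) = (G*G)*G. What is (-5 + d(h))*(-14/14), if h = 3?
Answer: -22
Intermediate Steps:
d(G) = G³ (d(G) = G²*G = G³)
(-5 + d(h))*(-14/14) = (-5 + 3³)*(-14/14) = (-5 + 27)*(-14*1/14) = 22*(-1) = -22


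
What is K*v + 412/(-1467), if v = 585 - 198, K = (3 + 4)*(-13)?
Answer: -51663751/1467 ≈ -35217.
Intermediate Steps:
K = -91 (K = 7*(-13) = -91)
v = 387
K*v + 412/(-1467) = -91*387 + 412/(-1467) = -35217 + 412*(-1/1467) = -35217 - 412/1467 = -51663751/1467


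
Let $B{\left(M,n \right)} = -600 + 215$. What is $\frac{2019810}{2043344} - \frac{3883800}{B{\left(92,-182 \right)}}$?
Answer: $\frac{793671705405}{78668744} \approx 10089.0$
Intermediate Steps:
$B{\left(M,n \right)} = -385$
$\frac{2019810}{2043344} - \frac{3883800}{B{\left(92,-182 \right)}} = \frac{2019810}{2043344} - \frac{3883800}{-385} = 2019810 \cdot \frac{1}{2043344} - - \frac{776760}{77} = \frac{1009905}{1021672} + \frac{776760}{77} = \frac{793671705405}{78668744}$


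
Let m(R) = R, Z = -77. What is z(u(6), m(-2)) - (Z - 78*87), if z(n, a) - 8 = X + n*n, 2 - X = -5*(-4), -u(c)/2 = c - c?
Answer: 6853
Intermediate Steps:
u(c) = 0 (u(c) = -2*(c - c) = -2*0 = 0)
X = -18 (X = 2 - (-5)*(-4) = 2 - 1*20 = 2 - 20 = -18)
z(n, a) = -10 + n**2 (z(n, a) = 8 + (-18 + n*n) = 8 + (-18 + n**2) = -10 + n**2)
z(u(6), m(-2)) - (Z - 78*87) = (-10 + 0**2) - (-77 - 78*87) = (-10 + 0) - (-77 - 6786) = -10 - 1*(-6863) = -10 + 6863 = 6853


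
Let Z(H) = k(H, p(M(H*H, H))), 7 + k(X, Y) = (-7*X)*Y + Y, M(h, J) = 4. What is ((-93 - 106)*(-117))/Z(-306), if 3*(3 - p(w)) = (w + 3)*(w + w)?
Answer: -69849/100742 ≈ -0.69335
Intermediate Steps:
p(w) = 3 - 2*w*(3 + w)/3 (p(w) = 3 - (w + 3)*(w + w)/3 = 3 - (3 + w)*2*w/3 = 3 - 2*w*(3 + w)/3)
k(X, Y) = -7 + Y - 7*X*Y (k(X, Y) = -7 + ((-7*X)*Y + Y) = -7 + (-7*X*Y + Y) = -7 + (Y - 7*X*Y) = -7 + Y - 7*X*Y)
Z(H) = -68/3 + 329*H/3 (Z(H) = -7 + (3 - 2*4 - ⅔*4²) - 7*H*(3 - 2*4 - ⅔*4²) = -7 + (3 - 8 - ⅔*16) - 7*H*(3 - 8 - ⅔*16) = -7 + (3 - 8 - 32/3) - 7*H*(3 - 8 - 32/3) = -7 - 47/3 - 7*H*(-47/3) = -7 - 47/3 + 329*H/3 = -68/3 + 329*H/3)
((-93 - 106)*(-117))/Z(-306) = ((-93 - 106)*(-117))/(-68/3 + (329/3)*(-306)) = (-199*(-117))/(-68/3 - 33558) = 23283/(-100742/3) = 23283*(-3/100742) = -69849/100742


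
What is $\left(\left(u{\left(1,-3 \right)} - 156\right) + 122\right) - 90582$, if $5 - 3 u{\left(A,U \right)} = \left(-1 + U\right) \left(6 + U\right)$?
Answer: $- \frac{271831}{3} \approx -90610.0$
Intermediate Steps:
$u{\left(A,U \right)} = \frac{5}{3} - \frac{\left(-1 + U\right) \left(6 + U\right)}{3}$
$\left(\left(u{\left(1,-3 \right)} - 156\right) + 122\right) - 90582 = \left(\left(\left(\frac{11}{3} - -5 - \frac{\left(-3\right)^{2}}{3}\right) - 156\right) + 122\right) - 90582 = \left(\left(\left(\frac{11}{3} + 5 - 3\right) - 156\right) + 122\right) - 90582 = \left(\left(\frac{17}{3} - 156\right) + 122\right) - 90582 = \left(- \frac{451}{3} + 122\right) - 90582 = - \frac{85}{3} - 90582 = - \frac{271831}{3}$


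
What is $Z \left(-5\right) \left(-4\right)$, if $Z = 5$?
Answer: $100$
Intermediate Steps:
$Z \left(-5\right) \left(-4\right) = 5 \left(-5\right) \left(-4\right) = \left(-25\right) \left(-4\right) = 100$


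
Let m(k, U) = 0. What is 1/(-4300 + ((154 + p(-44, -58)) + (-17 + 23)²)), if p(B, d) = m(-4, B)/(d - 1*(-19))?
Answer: -1/4110 ≈ -0.00024331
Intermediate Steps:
p(B, d) = 0 (p(B, d) = 0/(d - 1*(-19)) = 0/(d + 19) = 0/(19 + d) = 0)
1/(-4300 + ((154 + p(-44, -58)) + (-17 + 23)²)) = 1/(-4300 + ((154 + 0) + (-17 + 23)²)) = 1/(-4300 + (154 + 6²)) = 1/(-4300 + (154 + 36)) = 1/(-4300 + 190) = 1/(-4110) = -1/4110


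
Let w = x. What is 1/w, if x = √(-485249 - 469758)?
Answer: -I*√955007/955007 ≈ -0.0010233*I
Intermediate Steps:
x = I*√955007 (x = √(-955007) = I*√955007 ≈ 977.24*I)
w = I*√955007 ≈ 977.24*I
1/w = 1/(I*√955007) = -I*√955007/955007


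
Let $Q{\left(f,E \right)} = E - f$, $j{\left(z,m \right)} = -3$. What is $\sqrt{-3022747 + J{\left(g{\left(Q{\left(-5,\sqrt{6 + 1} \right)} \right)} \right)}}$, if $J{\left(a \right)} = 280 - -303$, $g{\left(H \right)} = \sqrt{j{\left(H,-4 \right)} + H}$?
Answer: $6 i \sqrt{83949} \approx 1738.4 i$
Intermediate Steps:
$g{\left(H \right)} = \sqrt{-3 + H}$
$J{\left(a \right)} = 583$ ($J{\left(a \right)} = 280 + 303 = 583$)
$\sqrt{-3022747 + J{\left(g{\left(Q{\left(-5,\sqrt{6 + 1} \right)} \right)} \right)}} = \sqrt{-3022747 + 583} = \sqrt{-3022164} = 6 i \sqrt{83949}$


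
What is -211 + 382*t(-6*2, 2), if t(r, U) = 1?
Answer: 171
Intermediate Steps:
-211 + 382*t(-6*2, 2) = -211 + 382*1 = -211 + 382 = 171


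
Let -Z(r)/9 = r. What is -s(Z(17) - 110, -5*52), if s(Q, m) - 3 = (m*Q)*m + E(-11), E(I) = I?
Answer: 17778808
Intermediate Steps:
Z(r) = -9*r
s(Q, m) = -8 + Q*m**2 (s(Q, m) = 3 + ((m*Q)*m - 11) = 3 + ((Q*m)*m - 11) = 3 + (Q*m**2 - 11) = 3 + (-11 + Q*m**2) = -8 + Q*m**2)
-s(Z(17) - 110, -5*52) = -(-8 + (-9*17 - 110)*(-5*52)**2) = -(-8 + (-153 - 110)*(-260)**2) = -(-8 - 263*67600) = -(-8 - 17778800) = -1*(-17778808) = 17778808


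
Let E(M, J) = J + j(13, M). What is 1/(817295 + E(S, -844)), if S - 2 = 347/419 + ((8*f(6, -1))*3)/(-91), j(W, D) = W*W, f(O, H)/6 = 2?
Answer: 1/816620 ≈ 1.2246e-6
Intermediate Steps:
f(O, H) = 12 (f(O, H) = 6*2 = 12)
j(W, D) = W**2
S = -12837/38129 (S = 2 + (347/419 + ((8*12)*3)/(-91)) = 2 + (347*(1/419) + (96*3)*(-1/91)) = 2 + (347/419 + 288*(-1/91)) = 2 + (347/419 - 288/91) = 2 - 89095/38129 = -12837/38129 ≈ -0.33667)
E(M, J) = 169 + J (E(M, J) = J + 13**2 = J + 169 = 169 + J)
1/(817295 + E(S, -844)) = 1/(817295 + (169 - 844)) = 1/(817295 - 675) = 1/816620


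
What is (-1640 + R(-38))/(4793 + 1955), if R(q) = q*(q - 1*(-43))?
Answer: -915/3374 ≈ -0.27119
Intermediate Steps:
R(q) = q*(43 + q) (R(q) = q*(q + 43) = q*(43 + q))
(-1640 + R(-38))/(4793 + 1955) = (-1640 - 38*(43 - 38))/(4793 + 1955) = (-1640 - 38*5)/6748 = (-1640 - 190)*(1/6748) = -1830*1/6748 = -915/3374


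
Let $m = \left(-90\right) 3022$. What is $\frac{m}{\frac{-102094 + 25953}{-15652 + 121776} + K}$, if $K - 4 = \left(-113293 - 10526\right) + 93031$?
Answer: $\frac{9621201840}{1088999119} \approx 8.8349$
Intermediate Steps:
$K = -30784$ ($K = 4 + \left(\left(-113293 - 10526\right) + 93031\right) = 4 + \left(-123819 + 93031\right) = 4 - 30788 = -30784$)
$m = -271980$
$\frac{m}{\frac{-102094 + 25953}{-15652 + 121776} + K} = - \frac{271980}{\frac{-102094 + 25953}{-15652 + 121776} - 30784} = - \frac{271980}{- \frac{76141}{106124} - 30784} = - \frac{271980}{- \frac{3266997357}{106124}} = \left(-271980\right) \left(- \frac{106124}{3266997357}\right) = \frac{9621201840}{1088999119}$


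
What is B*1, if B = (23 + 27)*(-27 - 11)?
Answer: -1900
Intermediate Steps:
B = -1900 (B = 50*(-38) = -1900)
B*1 = -1900*1 = -1900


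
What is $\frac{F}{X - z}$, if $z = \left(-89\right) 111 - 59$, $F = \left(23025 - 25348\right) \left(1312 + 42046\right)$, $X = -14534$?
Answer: $\frac{50360317}{2298} \approx 21915.0$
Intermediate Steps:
$F = -100720634$ ($F = \left(-2323\right) 43358 = -100720634$)
$z = -9938$ ($z = -9879 - 59 = -9938$)
$\frac{F}{X - z} = - \frac{100720634}{-14534 - -9938} = - \frac{100720634}{-14534 + 9938} = - \frac{100720634}{-4596} = \left(-100720634\right) \left(- \frac{1}{4596}\right) = \frac{50360317}{2298}$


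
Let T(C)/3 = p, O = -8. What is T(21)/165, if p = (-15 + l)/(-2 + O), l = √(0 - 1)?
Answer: 3/110 - I/550 ≈ 0.027273 - 0.0018182*I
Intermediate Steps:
l = I (l = √(-1) = I ≈ 1.0*I)
p = 3/2 - I/10 (p = (-15 + I)/(-2 - 8) = (-15 + I)/(-10) = (-15 + I)*(-⅒) = 3/2 - I/10 ≈ 1.5 - 0.1*I)
T(C) = 9/2 - 3*I/10 (T(C) = 3*(3/2 - I/10) = 9/2 - 3*I/10)
T(21)/165 = (9/2 - 3*I/10)/165 = (9/2 - 3*I/10)*(1/165) = 3/110 - I/550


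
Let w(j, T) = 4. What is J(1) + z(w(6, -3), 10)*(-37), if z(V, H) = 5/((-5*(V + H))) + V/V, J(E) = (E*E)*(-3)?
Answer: -523/14 ≈ -37.357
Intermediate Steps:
J(E) = -3*E² (J(E) = E²*(-3) = -3*E²)
z(V, H) = 1 + 5/(-5*H - 5*V) (z(V, H) = 5/((-5*(H + V))) + 1 = 5/(-5*H - 5*V) + 1 = 1 + 5/(-5*H - 5*V))
J(1) + z(w(6, -3), 10)*(-37) = -3*1² + ((-1 + 10 + 4)/(10 + 4))*(-37) = -3*1 + (13/14)*(-37) = -3 + ((1/14)*13)*(-37) = -3 + (13/14)*(-37) = -3 - 481/14 = -523/14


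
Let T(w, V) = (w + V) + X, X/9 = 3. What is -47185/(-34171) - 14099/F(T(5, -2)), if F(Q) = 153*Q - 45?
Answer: -267321104/155307195 ≈ -1.7212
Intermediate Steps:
X = 27 (X = 9*3 = 27)
T(w, V) = 27 + V + w (T(w, V) = (w + V) + 27 = (V + w) + 27 = 27 + V + w)
F(Q) = -45 + 153*Q
-47185/(-34171) - 14099/F(T(5, -2)) = -47185/(-34171) - 14099/(-45 + 153*(27 - 2 + 5)) = -47185*(-1/34171) - 14099/(-45 + 153*30) = 47185/34171 - 14099/(-45 + 4590) = 47185/34171 - 14099/4545 = -267321104/155307195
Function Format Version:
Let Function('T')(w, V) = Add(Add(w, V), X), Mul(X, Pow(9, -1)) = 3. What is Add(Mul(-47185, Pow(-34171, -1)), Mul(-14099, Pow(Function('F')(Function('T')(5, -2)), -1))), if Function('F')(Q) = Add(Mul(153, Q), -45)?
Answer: Rational(-267321104, 155307195) ≈ -1.7212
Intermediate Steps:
X = 27 (X = Mul(9, 3) = 27)
Function('T')(w, V) = Add(27, V, w) (Function('T')(w, V) = Add(Add(w, V), 27) = Add(Add(V, w), 27) = Add(27, V, w))
Function('F')(Q) = Add(-45, Mul(153, Q))
Add(Mul(-47185, Pow(-34171, -1)), Mul(-14099, Pow(Function('F')(Function('T')(5, -2)), -1))) = Add(Mul(-47185, Pow(-34171, -1)), Mul(-14099, Pow(Add(-45, Mul(153, Add(27, -2, 5))), -1))) = Add(Mul(-47185, Rational(-1, 34171)), Mul(-14099, Pow(Add(-45, Mul(153, 30)), -1))) = Add(Rational(47185, 34171), Mul(-14099, Pow(Add(-45, 4590), -1))) = Add(Rational(47185, 34171), Mul(-14099, Pow(4545, -1))) = Add(Rational(47185, 34171), Mul(-14099, Rational(1, 4545))) = Add(Rational(47185, 34171), Rational(-14099, 4545)) = Rational(-267321104, 155307195)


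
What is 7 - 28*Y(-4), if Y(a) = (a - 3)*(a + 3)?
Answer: -189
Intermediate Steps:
Y(a) = (-3 + a)*(3 + a)
7 - 28*Y(-4) = 7 - 28*(-9 + (-4)²) = 7 - 28*(-9 + 16) = 7 - 28*7 = 7 - 196 = -189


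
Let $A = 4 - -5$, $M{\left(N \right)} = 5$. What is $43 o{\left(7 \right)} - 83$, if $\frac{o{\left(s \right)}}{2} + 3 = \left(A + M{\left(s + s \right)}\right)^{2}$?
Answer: $16515$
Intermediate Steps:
$A = 9$ ($A = 4 + 5 = 9$)
$o{\left(s \right)} = 386$ ($o{\left(s \right)} = -6 + 2 \left(9 + 5\right)^{2} = -6 + 2 \cdot 14^{2} = -6 + 2 \cdot 196 = -6 + 392 = 386$)
$43 o{\left(7 \right)} - 83 = 43 \cdot 386 - 83 = 16598 - 83 = 16515$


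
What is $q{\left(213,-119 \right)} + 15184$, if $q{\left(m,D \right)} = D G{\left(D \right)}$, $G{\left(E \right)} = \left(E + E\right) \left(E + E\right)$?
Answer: $-6725452$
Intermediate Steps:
$G{\left(E \right)} = 4 E^{2}$ ($G{\left(E \right)} = 2 E 2 E = 4 E^{2}$)
$q{\left(m,D \right)} = 4 D^{3}$ ($q{\left(m,D \right)} = D 4 D^{2} = 4 D^{3}$)
$q{\left(213,-119 \right)} + 15184 = 4 \left(-119\right)^{3} + 15184 = 4 \left(-1685159\right) + 15184 = -6740636 + 15184 = -6725452$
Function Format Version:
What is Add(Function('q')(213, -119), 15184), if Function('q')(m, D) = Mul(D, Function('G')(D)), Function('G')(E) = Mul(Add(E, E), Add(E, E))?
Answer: -6725452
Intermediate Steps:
Function('G')(E) = Mul(4, Pow(E, 2)) (Function('G')(E) = Mul(Mul(2, E), Mul(2, E)) = Mul(4, Pow(E, 2)))
Function('q')(m, D) = Mul(4, Pow(D, 3)) (Function('q')(m, D) = Mul(D, Mul(4, Pow(D, 2))) = Mul(4, Pow(D, 3)))
Add(Function('q')(213, -119), 15184) = Add(Mul(4, Pow(-119, 3)), 15184) = Add(Mul(4, -1685159), 15184) = Add(-6740636, 15184) = -6725452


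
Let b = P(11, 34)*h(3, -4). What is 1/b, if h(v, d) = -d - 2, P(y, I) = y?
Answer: 1/22 ≈ 0.045455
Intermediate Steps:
h(v, d) = -2 - d
b = 22 (b = 11*(-2 - 1*(-4)) = 11*(-2 + 4) = 11*2 = 22)
1/b = 1/22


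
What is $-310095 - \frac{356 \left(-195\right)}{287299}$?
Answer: $- \frac{89089913985}{287299} \approx -3.101 \cdot 10^{5}$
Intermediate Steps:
$-310095 - \frac{356 \left(-195\right)}{287299} = -310095 - \left(-69420\right) \frac{1}{287299} = -310095 - - \frac{69420}{287299} = -310095 + \frac{69420}{287299} = - \frac{89089913985}{287299}$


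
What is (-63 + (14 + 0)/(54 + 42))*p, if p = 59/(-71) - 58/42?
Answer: 710719/5112 ≈ 139.03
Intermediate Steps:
p = -3298/1491 (p = 59*(-1/71) - 58*1/42 = -59/71 - 29/21 = -3298/1491 ≈ -2.2119)
(-63 + (14 + 0)/(54 + 42))*p = (-63 + (14 + 0)/(54 + 42))*(-3298/1491) = (-63 + 14/96)*(-3298/1491) = (-63 + 14*(1/96))*(-3298/1491) = (-63 + 7/48)*(-3298/1491) = -3017/48*(-3298/1491) = 710719/5112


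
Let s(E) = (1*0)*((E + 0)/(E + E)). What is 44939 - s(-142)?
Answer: 44939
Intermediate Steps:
s(E) = 0 (s(E) = 0*(E/((2*E))) = 0*(E*(1/(2*E))) = 0*(½) = 0)
44939 - s(-142) = 44939 - 1*0 = 44939 + 0 = 44939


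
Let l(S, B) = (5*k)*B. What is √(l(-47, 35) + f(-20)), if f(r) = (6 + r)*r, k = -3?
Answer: 7*I*√5 ≈ 15.652*I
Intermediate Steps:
f(r) = r*(6 + r)
l(S, B) = -15*B (l(S, B) = (5*(-3))*B = -15*B)
√(l(-47, 35) + f(-20)) = √(-15*35 - 20*(6 - 20)) = √(-525 - 20*(-14)) = √(-525 + 280) = √(-245) = 7*I*√5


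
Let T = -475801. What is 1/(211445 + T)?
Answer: -1/264356 ≈ -3.7828e-6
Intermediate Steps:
1/(211445 + T) = 1/(211445 - 475801) = 1/(-264356) = -1/264356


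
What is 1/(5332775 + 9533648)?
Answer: 1/14866423 ≈ 6.7266e-8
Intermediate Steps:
1/(5332775 + 9533648) = 1/14866423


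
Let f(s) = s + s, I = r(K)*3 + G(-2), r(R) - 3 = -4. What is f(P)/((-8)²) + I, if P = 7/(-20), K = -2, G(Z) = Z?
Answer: -3207/640 ≈ -5.0109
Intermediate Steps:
r(R) = -1 (r(R) = 3 - 4 = -1)
I = -5 (I = -1*3 - 2 = -3 - 2 = -5)
P = -7/20 (P = 7*(-1/20) = -7/20 ≈ -0.35000)
f(s) = 2*s
f(P)/((-8)²) + I = (2*(-7/20))/((-8)²) - 5 = -7/10/64 - 5 = (1/64)*(-7/10) - 5 = -7/640 - 5 = -3207/640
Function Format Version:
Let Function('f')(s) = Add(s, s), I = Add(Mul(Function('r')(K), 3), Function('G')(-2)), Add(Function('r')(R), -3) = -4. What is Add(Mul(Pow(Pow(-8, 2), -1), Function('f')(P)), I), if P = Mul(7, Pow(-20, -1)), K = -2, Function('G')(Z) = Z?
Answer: Rational(-3207, 640) ≈ -5.0109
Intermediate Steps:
Function('r')(R) = -1 (Function('r')(R) = Add(3, -4) = -1)
I = -5 (I = Add(Mul(-1, 3), -2) = Add(-3, -2) = -5)
P = Rational(-7, 20) (P = Mul(7, Rational(-1, 20)) = Rational(-7, 20) ≈ -0.35000)
Function('f')(s) = Mul(2, s)
Add(Mul(Pow(Pow(-8, 2), -1), Function('f')(P)), I) = Add(Mul(Pow(Pow(-8, 2), -1), Mul(2, Rational(-7, 20))), -5) = Add(Mul(Pow(64, -1), Rational(-7, 10)), -5) = Add(Mul(Rational(1, 64), Rational(-7, 10)), -5) = Add(Rational(-7, 640), -5) = Rational(-3207, 640)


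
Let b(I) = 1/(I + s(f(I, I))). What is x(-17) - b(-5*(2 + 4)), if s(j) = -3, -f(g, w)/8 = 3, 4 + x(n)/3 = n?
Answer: -2078/33 ≈ -62.970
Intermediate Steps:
x(n) = -12 + 3*n
f(g, w) = -24 (f(g, w) = -8*3 = -24)
b(I) = 1/(-3 + I) (b(I) = 1/(I - 3) = 1/(-3 + I))
x(-17) - b(-5*(2 + 4)) = (-12 + 3*(-17)) - 1/(-3 - 5*(2 + 4)) = (-12 - 51) - 1/(-3 - 5*6) = -63 - 1/(-3 - 30) = -63 - 1/(-33) = -63 - 1*(-1/33) = -63 + 1/33 = -2078/33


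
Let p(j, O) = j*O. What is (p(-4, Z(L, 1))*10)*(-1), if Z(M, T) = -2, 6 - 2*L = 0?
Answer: -80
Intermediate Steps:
L = 3 (L = 3 - 1/2*0 = 3 + 0 = 3)
p(j, O) = O*j
(p(-4, Z(L, 1))*10)*(-1) = (-2*(-4)*10)*(-1) = (8*10)*(-1) = 80*(-1) = -80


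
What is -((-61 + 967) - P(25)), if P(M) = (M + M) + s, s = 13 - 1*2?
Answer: -845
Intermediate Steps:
s = 11 (s = 13 - 2 = 11)
P(M) = 11 + 2*M (P(M) = (M + M) + 11 = 2*M + 11 = 11 + 2*M)
-((-61 + 967) - P(25)) = -((-61 + 967) - (11 + 2*25)) = -(906 - (11 + 50)) = -(906 - 1*61) = -(906 - 61) = -1*845 = -845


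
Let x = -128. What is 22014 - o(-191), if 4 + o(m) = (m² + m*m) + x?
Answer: -50816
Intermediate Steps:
o(m) = -132 + 2*m² (o(m) = -4 + ((m² + m*m) - 128) = -4 + ((m² + m²) - 128) = -4 + (2*m² - 128) = -4 + (-128 + 2*m²) = -132 + 2*m²)
22014 - o(-191) = 22014 - (-132 + 2*(-191)²) = 22014 - (-132 + 2*36481) = 22014 - (-132 + 72962) = 22014 - 1*72830 = 22014 - 72830 = -50816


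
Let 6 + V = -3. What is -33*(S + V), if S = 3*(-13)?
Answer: 1584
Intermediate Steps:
V = -9 (V = -6 - 3 = -9)
S = -39
-33*(S + V) = -33*(-39 - 9) = -33*(-48) = 1584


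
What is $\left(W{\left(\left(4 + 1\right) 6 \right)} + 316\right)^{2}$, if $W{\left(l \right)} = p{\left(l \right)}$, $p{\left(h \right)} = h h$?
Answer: $1478656$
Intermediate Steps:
$p{\left(h \right)} = h^{2}$
$W{\left(l \right)} = l^{2}$
$\left(W{\left(\left(4 + 1\right) 6 \right)} + 316\right)^{2} = \left(\left(\left(4 + 1\right) 6\right)^{2} + 316\right)^{2} = \left(\left(5 \cdot 6\right)^{2} + 316\right)^{2} = \left(30^{2} + 316\right)^{2} = \left(900 + 316\right)^{2} = 1216^{2} = 1478656$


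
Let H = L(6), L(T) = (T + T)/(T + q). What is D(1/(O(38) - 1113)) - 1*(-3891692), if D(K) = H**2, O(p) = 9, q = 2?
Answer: 15566777/4 ≈ 3.8917e+6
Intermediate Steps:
L(T) = 2*T/(2 + T) (L(T) = (T + T)/(T + 2) = (2*T)/(2 + T) = 2*T/(2 + T))
H = 3/2 (H = 2*6/(2 + 6) = 2*6/8 = 2*6*(1/8) = 3/2 ≈ 1.5000)
D(K) = 9/4 (D(K) = (3/2)**2 = 9/4)
D(1/(O(38) - 1113)) - 1*(-3891692) = 9/4 - 1*(-3891692) = 9/4 + 3891692 = 15566777/4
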